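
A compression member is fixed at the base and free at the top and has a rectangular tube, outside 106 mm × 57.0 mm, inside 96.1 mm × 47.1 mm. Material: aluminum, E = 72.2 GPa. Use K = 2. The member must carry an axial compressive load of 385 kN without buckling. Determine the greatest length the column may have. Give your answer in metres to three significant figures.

Weak-axis I_min = (h_o·b_o³ − h_i·b_i³)/12 with b_o = 57.0, b_i = 47.10 mm (shorter outer/inner sides).
I_min = (106×57.0³ − 96.10×47.10³)/12 = 7.991×10^5 mm⁴
I = 7.991×10^-7 m⁴
At the buckling limit P_cr = P = 3.850×10^5 N
From P_cr = π²EI/(K·L)²:  L = (1/K)·√(π²EI/P_cr) = (1/2)·√(π²×7.22×10^10×7.991×10^-7/3.850×10^5)
L = 0.608 m

L_max ≈ 0.608 m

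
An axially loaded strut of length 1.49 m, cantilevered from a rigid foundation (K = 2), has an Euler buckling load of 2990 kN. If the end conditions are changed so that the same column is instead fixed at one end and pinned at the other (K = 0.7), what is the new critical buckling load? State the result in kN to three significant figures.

P_cr ≈ 24400 kN

P_cr ∝ 1/K², so P_cr,new = P_cr,old × (K_old/K_new)² = 2990 × (2/0.7)²
= 2990 × 8.163 = 24400 kN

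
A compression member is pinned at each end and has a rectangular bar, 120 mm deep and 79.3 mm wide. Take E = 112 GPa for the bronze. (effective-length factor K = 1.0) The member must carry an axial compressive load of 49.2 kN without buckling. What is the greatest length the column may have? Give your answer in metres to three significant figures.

L_max ≈ 10.6 m

Buckling occurs about the weak axis: I_min = h·b³/12 with b = 79.3 mm (the shorter side).
I_min = 120×79.3³/12 = 4.987×10^6 mm⁴
I = 4.987×10^-6 m⁴
At the buckling limit P_cr = P = 4.920×10^4 N
From P_cr = π²EI/(K·L)²:  L = (1/K)·√(π²EI/P_cr) = (1/1)·√(π²×1.12×10^11×4.987×10^-6/4.920×10^4)
L = 10.6 m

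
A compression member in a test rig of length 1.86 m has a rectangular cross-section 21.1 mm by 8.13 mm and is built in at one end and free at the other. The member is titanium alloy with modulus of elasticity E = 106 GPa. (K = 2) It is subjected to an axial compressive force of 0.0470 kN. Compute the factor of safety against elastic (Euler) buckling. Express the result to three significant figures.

Buckling occurs about the weak axis: I_min = h·b³/12 with b = 8.13 mm (the shorter side).
I_min = 21.1×8.13³/12 = 944.9 mm⁴
I = 944.9 mm⁴ = 9.449×10^-10 m⁴
Effective length L_e = K·L = 2 × 1.86 = 3.720 m
P_cr = π²EI / L_e² = π² × 106×10⁹ × 9.449×10^-10 / 3.720² = 71.43 N
Factor of safety n = P_cr / P = 0.071432 / 0.0470 = 1.52

n ≈ 1.52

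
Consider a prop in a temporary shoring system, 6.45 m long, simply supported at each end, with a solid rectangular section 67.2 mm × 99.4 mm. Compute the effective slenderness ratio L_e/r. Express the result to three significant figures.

λ ≈ 332

For a rectangle r_min = b/√12 = 67.2/√12 = 19.40 mm
L_e = K·L = 1 × 6.45 m = 6.450 m = 6450.0 mm
λ = L_e / r_min = 6450.0 / 19.40 = 332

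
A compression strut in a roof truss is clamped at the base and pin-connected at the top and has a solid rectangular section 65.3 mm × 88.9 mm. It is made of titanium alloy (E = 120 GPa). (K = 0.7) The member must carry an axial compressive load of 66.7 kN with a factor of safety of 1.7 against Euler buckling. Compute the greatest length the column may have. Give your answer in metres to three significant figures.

Buckling occurs about the weak axis: I_min = h·b³/12 with b = 65.3 mm (the shorter side).
I_min = 88.9×65.3³/12 = 2.063×10^6 mm⁴
I = 2.063×10^-6 m⁴
Required critical load P_cr = n·P = 1.7 × 66.7 = 113.4 kN = 1.134×10^5 N
From P_cr = π²EI/(K·L)²:  L = (1/K)·√(π²EI/P_cr) = (1/0.7)·√(π²×1.20×10^11×2.063×10^-6/1.134×10^5)
L = 6.63 m

L_max ≈ 6.63 m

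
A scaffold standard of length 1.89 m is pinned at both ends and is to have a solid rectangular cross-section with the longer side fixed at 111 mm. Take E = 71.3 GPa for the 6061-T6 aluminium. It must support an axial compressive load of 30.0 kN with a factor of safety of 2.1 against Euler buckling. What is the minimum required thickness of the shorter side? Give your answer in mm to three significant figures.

b ≈ 32.6 mm

Required P_cr = n·P = 2.1 × 30.0 = 63.00 kN
L_e = K·L = 1 × 1.89 = 1.890 m
Required I = P_cr·L_e²/(π²E) = 6.300×10^4 × 1.890² / (π² × 7.13×10^10) = 3.198×10^-7 m⁴
I_req = 3.198×10^5 mm⁴
Rectangle, weak axis: I_min = h·b³/12 with h = 111 mm fixed  ⇒  b = (12I/h)^(1/3) = 32.6 mm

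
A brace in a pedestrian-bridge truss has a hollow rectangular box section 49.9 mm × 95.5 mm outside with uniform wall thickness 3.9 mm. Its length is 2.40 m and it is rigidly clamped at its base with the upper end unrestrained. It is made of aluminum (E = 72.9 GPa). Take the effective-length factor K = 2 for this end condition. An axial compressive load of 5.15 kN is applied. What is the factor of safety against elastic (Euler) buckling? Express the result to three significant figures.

n ≈ 2.69

Inner dimensions: h_i = 95.5 − 2×3.9 = 87.70 mm, b_i = 49.9 − 2×3.9 = 42.10 mm
Weak-axis I_min = (h_o·b_o³ − h_i·b_i³)/12 with b_o = 49.9, b_i = 42.10 mm (shorter outer/inner sides).
I_min = (95.5×49.9³ − 87.70×42.10³)/12 = 4.435×10^5 mm⁴
I = 4.435×10^5 mm⁴ = 4.435×10^-7 m⁴
Effective length L_e = K·L = 2 × 2.40 = 4.800 m
P_cr = π²EI / L_e² = π² × 72.9×10⁹ × 4.435×10^-7 / 4.800² = 1.385×10^4 N
Factor of safety n = P_cr / P = 13.850 / 5.15 = 2.69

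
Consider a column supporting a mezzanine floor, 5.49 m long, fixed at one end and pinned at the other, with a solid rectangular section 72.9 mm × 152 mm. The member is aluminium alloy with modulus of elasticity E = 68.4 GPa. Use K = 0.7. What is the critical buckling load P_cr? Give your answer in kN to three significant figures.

P_cr ≈ 224 kN

Buckling occurs about the weak axis: I_min = h·b³/12 with b = 72.9 mm (the shorter side).
I_min = 152×72.9³/12 = 4.907×10^6 mm⁴
I = 4.907×10^6 mm⁴ = 4.907×10^-6 m⁴
Effective length L_e = K·L = 0.7 × 5.49 = 3.843 m
P_cr = π²EI / L_e² = π² × 68.4×10⁹ × 4.907×10^-6 / 3.843² = 2.243×10^5 N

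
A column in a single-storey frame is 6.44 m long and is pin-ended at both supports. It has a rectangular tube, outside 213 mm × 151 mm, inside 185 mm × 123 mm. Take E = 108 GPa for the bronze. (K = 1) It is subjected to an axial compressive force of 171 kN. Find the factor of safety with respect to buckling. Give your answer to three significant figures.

n ≈ 4.87

Weak-axis I_min = (h_o·b_o³ − h_i·b_i³)/12 with b_o = 151, b_i = 123.0 mm (shorter outer/inner sides).
I_min = (213×151³ − 185.0×123.0³)/12 = 3.242×10^7 mm⁴
I = 3.242×10^7 mm⁴ = 3.242×10^-5 m⁴
Effective length L_e = K·L = 1 × 6.44 = 6.440 m
P_cr = π²EI / L_e² = π² × 108×10⁹ × 3.242×10^-5 / 6.440² = 8.333×10^5 N
Factor of safety n = P_cr / P = 833.33 / 171 = 4.87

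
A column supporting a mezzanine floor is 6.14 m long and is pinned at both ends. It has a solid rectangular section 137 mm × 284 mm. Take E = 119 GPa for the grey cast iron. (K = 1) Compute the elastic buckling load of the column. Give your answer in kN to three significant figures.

P_cr ≈ 1900 kN

Buckling occurs about the weak axis: I_min = h·b³/12 with b = 137 mm (the shorter side).
I_min = 284×137³/12 = 6.086×10^7 mm⁴
I = 6.086×10^7 mm⁴ = 6.086×10^-5 m⁴
Effective length L_e = K·L = 1 × 6.14 = 6.140 m
P_cr = π²EI / L_e² = π² × 119×10⁹ × 6.086×10^-5 / 6.140² = 1.896×10^6 N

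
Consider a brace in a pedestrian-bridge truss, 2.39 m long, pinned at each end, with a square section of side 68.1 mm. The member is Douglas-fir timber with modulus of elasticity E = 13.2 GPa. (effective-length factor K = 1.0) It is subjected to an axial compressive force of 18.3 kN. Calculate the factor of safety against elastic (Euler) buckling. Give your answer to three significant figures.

I = a⁴/12 = 68.1⁴/12 = 1.792×10^6 mm⁴
I = 1.792×10^6 mm⁴ = 1.792×10^-6 m⁴
Effective length L_e = K·L = 1 × 2.39 = 2.390 m
P_cr = π²EI / L_e² = π² × 13.2×10⁹ × 1.792×10^-6 / 2.390² = 4.088×10^4 N
Factor of safety n = P_cr / P = 40.878 / 18.3 = 2.23

n ≈ 2.23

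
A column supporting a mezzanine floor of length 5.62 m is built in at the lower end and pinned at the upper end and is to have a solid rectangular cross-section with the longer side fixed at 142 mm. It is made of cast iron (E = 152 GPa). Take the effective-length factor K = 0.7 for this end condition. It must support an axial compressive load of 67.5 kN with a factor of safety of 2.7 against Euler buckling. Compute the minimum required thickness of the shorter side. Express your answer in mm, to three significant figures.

Required P_cr = n·P = 2.7 × 67.5 = 182.2 kN
L_e = K·L = 0.7 × 5.62 = 3.934 m
Required I = P_cr·L_e²/(π²E) = 1.823×10^5 × 3.934² / (π² × 1.52×10^11) = 1.880×10^-6 m⁴
I_req = 1.880×10^6 mm⁴
Rectangle, weak axis: I_min = h·b³/12 with h = 142 mm fixed  ⇒  b = (12I/h)^(1/3) = 54.2 mm

b ≈ 54.2 mm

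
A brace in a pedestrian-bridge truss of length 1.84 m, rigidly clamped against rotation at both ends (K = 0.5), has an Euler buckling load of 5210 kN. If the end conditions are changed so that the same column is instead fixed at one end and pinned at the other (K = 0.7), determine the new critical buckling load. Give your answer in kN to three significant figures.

P_cr ∝ 1/K², so P_cr,new = P_cr,old × (K_old/K_new)² = 5210 × (0.5/0.7)²
= 5210 × 0.5102 = 2660 kN

P_cr ≈ 2660 kN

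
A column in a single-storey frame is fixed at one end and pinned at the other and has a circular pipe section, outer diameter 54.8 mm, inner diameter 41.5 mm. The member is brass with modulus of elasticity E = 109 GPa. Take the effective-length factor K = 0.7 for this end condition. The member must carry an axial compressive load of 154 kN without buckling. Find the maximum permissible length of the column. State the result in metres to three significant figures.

d_o = 54.8 mm, d_i = 41.5 mm
I = π(d_o⁴ − d_i⁴)/64 = π(54.8⁴ − 41.50⁴)/64 = 2.971×10^5 mm⁴
I = 2.971×10^-7 m⁴
At the buckling limit P_cr = P = 1.540×10^5 N
From P_cr = π²EI/(K·L)²:  L = (1/K)·√(π²EI/P_cr) = (1/0.7)·√(π²×1.09×10^11×2.971×10^-7/1.540×10^5)
L = 2.06 m

L_max ≈ 2.06 m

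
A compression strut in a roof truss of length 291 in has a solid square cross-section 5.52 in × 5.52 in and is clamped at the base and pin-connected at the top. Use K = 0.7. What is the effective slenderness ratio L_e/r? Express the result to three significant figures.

For a square r = a/√12 = 5.52/√12 = 1.593 in
L_e = K·L = 0.7 × 291 = 203.7 in
λ = L_e / r_min = 203.70 / 1.593 = 128

λ ≈ 128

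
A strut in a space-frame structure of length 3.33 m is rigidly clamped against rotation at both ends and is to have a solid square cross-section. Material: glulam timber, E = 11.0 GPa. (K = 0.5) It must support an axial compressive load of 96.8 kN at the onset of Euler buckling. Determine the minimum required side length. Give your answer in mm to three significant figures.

L_e = K·L = 0.5 × 3.33 = 1.665 m
Required I = P_cr·L_e²/(π²E) = 9.680×10^4 × 1.665² / (π² × 1.10×10^10) = 2.472×10^-6 m⁴
I_req = 2.472×10^6 mm⁴
Solid square: I = a⁴/12  ⇒  a = (12I)^(1/4) = (12×2.472×10^6)^(1/4) = 73.8 mm

a ≈ 73.8 mm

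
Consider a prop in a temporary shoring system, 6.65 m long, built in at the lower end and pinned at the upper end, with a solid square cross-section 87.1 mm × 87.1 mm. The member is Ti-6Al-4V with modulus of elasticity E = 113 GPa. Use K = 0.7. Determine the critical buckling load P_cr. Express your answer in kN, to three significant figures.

P_cr ≈ 247 kN

I = a⁴/12 = 87.1⁴/12 = 4.796×10^6 mm⁴
I = 4.796×10^6 mm⁴ = 4.796×10^-6 m⁴
Effective length L_e = K·L = 0.7 × 6.65 = 4.655 m
P_cr = π²EI / L_e² = π² × 113×10⁹ × 4.796×10^-6 / 4.655² = 2.468×10^5 N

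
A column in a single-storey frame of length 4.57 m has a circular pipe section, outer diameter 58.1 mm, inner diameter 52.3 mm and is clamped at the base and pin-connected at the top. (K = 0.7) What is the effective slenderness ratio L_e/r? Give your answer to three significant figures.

d_o = 58.1 mm, d_i = 52.3 mm
I = π(d_o⁴ − d_i⁴)/64 = π(58.1⁴ − 52.30⁴)/64 = 1.921×10^5 mm⁴
A = 502.9 mm²;  r_min = √(I/A) = √(1.921×10^5/502.9) = 19.54 mm
L_e = K·L = 0.7 × 4.57 m = 3.199 m = 3199.0 mm
λ = L_e / r_min = 3199.0 / 19.54 = 164

λ ≈ 164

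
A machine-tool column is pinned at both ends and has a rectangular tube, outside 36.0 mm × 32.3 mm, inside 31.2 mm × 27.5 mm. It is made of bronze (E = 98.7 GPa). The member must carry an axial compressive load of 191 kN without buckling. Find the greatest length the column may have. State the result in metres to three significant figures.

Weak-axis I_min = (h_o·b_o³ − h_i·b_i³)/12 with b_o = 32.3, b_i = 27.50 mm (shorter outer/inner sides).
I_min = (36.0×32.3³ − 31.20×27.50³)/12 = 4.702×10^4 mm⁴
I = 4.702×10^-8 m⁴
At the buckling limit P_cr = P = 1.910×10^5 N
From P_cr = π²EI/(K·L)²:  L = (1/K)·√(π²EI/P_cr) = (1/1)·√(π²×9.87×10^10×4.702×10^-8/1.910×10^5)
L = 0.490 m

L_max ≈ 0.490 m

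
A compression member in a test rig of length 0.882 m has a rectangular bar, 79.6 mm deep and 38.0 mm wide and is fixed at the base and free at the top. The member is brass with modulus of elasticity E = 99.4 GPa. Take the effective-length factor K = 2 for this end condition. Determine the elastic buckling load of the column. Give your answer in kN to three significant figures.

Buckling occurs about the weak axis: I_min = h·b³/12 with b = 38.0 mm (the shorter side).
I_min = 79.6×38.0³/12 = 3.640×10^5 mm⁴
I = 3.640×10^5 mm⁴ = 3.640×10^-7 m⁴
Effective length L_e = K·L = 2 × 0.882 = 1.764 m
P_cr = π²EI / L_e² = π² × 99.4×10⁹ × 3.640×10^-7 / 1.764² = 1.148×10^5 N

P_cr ≈ 115 kN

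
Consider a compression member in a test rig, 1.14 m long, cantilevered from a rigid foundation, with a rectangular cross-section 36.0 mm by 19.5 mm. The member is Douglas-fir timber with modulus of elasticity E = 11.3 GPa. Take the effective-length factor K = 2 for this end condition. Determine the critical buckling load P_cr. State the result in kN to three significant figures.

P_cr ≈ 0.477 kN

Buckling occurs about the weak axis: I_min = h·b³/12 with b = 19.5 mm (the shorter side).
I_min = 36.0×19.5³/12 = 2.224×10^4 mm⁴
I = 2.224×10^4 mm⁴ = 2.224×10^-8 m⁴
Effective length L_e = K·L = 2 × 1.14 = 2.280 m
P_cr = π²EI / L_e² = π² × 11.3×10⁹ × 2.224×10^-8 / 2.280² = 477.2 N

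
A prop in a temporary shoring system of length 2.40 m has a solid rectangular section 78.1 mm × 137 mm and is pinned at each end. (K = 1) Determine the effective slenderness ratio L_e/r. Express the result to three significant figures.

λ ≈ 106

For a rectangle r_min = b/√12 = 78.1/√12 = 22.55 mm
L_e = K·L = 1 × 2.40 m = 2.400 m = 2400.0 mm
λ = L_e / r_min = 2400.0 / 22.55 = 106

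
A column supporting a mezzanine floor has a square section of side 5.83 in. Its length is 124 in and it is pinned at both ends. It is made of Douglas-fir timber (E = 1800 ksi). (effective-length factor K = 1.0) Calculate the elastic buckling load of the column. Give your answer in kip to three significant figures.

I = a⁴/12 = 5.83⁴/12 = 96.27 in⁴
Effective length L_e = K·L = 1 × 124 = 124.0 in
P_cr = π²EI / L_e² = π² × 1800×10³ × 96.27 / 124.0² = 1.112×10^5 lb

P_cr ≈ 111 kip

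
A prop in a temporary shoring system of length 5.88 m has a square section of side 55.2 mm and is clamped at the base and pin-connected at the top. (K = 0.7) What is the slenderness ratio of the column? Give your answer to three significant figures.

For a square r = a/√12 = 55.2/√12 = 15.93 mm
L_e = K·L = 0.7 × 5.88 m = 4.116 m = 4116.0 mm
λ = L_e / r_min = 4116.0 / 15.93 = 258

λ ≈ 258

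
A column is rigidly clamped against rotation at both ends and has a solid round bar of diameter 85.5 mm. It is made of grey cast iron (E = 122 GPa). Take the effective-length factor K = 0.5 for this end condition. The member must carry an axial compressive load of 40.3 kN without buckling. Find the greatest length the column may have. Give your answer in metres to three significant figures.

L_max ≈ 17.7 m

I = πd⁴/64 = π×85.5⁴/64 = 2.623×10^6 mm⁴
I = 2.623×10^-6 m⁴
At the buckling limit P_cr = P = 4.030×10^4 N
From P_cr = π²EI/(K·L)²:  L = (1/K)·√(π²EI/P_cr) = (1/0.5)·√(π²×1.22×10^11×2.623×10^-6/4.030×10^4)
L = 17.7 m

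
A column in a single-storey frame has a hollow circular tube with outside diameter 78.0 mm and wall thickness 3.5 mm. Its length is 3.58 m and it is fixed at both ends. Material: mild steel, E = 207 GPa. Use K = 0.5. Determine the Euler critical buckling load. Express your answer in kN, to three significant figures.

Inner diameter d_i = 78.0 − 2×3.5 = 71.00 mm
I = π(d_o⁴ − d_i⁴)/64 = π(78.0⁴ − 71.00⁴)/64 = 5.696×10^5 mm⁴
I = 5.696×10^5 mm⁴ = 5.696×10^-7 m⁴
Effective length L_e = K·L = 0.5 × 3.58 = 1.790 m
P_cr = π²EI / L_e² = π² × 207×10⁹ × 5.696×10^-7 / 1.790² = 3.632×10^5 N

P_cr ≈ 363 kN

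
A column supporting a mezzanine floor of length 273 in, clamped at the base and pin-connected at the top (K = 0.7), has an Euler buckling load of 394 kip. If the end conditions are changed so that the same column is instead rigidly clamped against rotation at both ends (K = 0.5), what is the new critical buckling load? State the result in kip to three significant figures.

P_cr ∝ 1/K², so P_cr,new = P_cr,old × (K_old/K_new)² = 394 × (0.7/0.5)²
= 394 × 1.960 = 772 kip

P_cr ≈ 772 kip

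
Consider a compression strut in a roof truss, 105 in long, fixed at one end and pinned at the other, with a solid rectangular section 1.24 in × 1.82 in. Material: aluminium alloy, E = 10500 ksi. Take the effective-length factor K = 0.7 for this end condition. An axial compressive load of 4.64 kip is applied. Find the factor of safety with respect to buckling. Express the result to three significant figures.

Buckling occurs about the weak axis: I_min = h·b³/12 with b = 1.24 in (the shorter side).
I_min = 1.82×1.24³/12 = 0.2892 in⁴
Effective length L_e = K·L = 0.7 × 105 = 73.50 in
P_cr = π²EI / L_e² = π² × 10500×10³ × 0.2892 / 73.50² = 5.547×10^3 lb
Factor of safety n = P_cr / P = 5.5471 / 4.64 = 1.20

n ≈ 1.20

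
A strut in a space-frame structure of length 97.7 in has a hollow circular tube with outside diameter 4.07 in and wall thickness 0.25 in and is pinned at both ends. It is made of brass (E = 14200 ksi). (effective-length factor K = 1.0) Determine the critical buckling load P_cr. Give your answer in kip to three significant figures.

Inner diameter d_i = 4.07 − 2×0.25 = 3.570 in
I = π(d_o⁴ − d_i⁴)/64 = π(4.07⁴ − 3.570⁴)/64 = 5.496 in⁴
Effective length L_e = K·L = 1 × 97.7 = 97.70 in
P_cr = π²EI / L_e² = π² × 14200×10³ × 5.496 / 97.70² = 8.069×10^4 lb

P_cr ≈ 80.7 kip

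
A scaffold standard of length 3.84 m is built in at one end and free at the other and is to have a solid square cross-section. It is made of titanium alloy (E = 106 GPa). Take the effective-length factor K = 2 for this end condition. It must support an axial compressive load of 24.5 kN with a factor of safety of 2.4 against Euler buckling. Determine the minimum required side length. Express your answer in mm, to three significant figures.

a ≈ 79.4 mm

Required P_cr = n·P = 2.4 × 24.5 = 58.80 kN
L_e = K·L = 2 × 3.84 = 7.680 m
Required I = P_cr·L_e²/(π²E) = 5.880×10^4 × 7.680² / (π² × 1.06×10^11) = 3.315×10^-6 m⁴
I_req = 3.315×10^6 mm⁴
Solid square: I = a⁴/12  ⇒  a = (12I)^(1/4) = (12×3.315×10^6)^(1/4) = 79.4 mm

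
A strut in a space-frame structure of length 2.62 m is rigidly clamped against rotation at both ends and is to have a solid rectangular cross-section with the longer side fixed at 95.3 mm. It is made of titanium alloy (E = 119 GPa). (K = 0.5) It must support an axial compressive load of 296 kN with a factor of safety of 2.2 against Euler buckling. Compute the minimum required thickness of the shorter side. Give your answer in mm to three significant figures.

b ≈ 49.3 mm

Required P_cr = n·P = 2.2 × 296 = 651.2 kN
L_e = K·L = 0.5 × 2.62 = 1.310 m
Required I = P_cr·L_e²/(π²E) = 6.512×10^5 × 1.310² / (π² × 1.19×10^11) = 9.515×10^-7 m⁴
I_req = 9.515×10^5 mm⁴
Rectangle, weak axis: I_min = h·b³/12 with h = 95.3 mm fixed  ⇒  b = (12I/h)^(1/3) = 49.3 mm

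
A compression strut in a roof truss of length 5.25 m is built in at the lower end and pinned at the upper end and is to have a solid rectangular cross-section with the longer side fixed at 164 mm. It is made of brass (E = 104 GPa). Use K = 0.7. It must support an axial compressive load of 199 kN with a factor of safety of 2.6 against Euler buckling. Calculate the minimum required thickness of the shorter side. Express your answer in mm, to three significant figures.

b ≈ 79.3 mm

Required P_cr = n·P = 2.6 × 199 = 517.4 kN
L_e = K·L = 0.7 × 5.25 = 3.675 m
Required I = P_cr·L_e²/(π²E) = 5.174×10^5 × 3.675² / (π² × 1.04×10^11) = 6.808×10^-6 m⁴
I_req = 6.808×10^6 mm⁴
Rectangle, weak axis: I_min = h·b³/12 with h = 164 mm fixed  ⇒  b = (12I/h)^(1/3) = 79.3 mm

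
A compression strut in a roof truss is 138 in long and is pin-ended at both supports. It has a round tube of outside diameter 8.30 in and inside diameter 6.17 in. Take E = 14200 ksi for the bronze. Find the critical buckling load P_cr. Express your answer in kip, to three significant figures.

P_cr ≈ 1190 kip

d_o = 8.30 in, d_i = 6.17 in
I = π(d_o⁴ − d_i⁴)/64 = π(8.30⁴ − 6.170⁴)/64 = 161.8 in⁴
Effective length L_e = K·L = 1 × 138 = 138.0 in
P_cr = π²EI / L_e² = π² × 14200×10³ × 161.8 / 138.0² = 1.191×10^6 lb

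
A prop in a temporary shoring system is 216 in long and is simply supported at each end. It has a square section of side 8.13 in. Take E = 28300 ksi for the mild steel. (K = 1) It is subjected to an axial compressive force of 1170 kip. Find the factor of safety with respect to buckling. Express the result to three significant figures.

I = a⁴/12 = 8.13⁴/12 = 364.1 in⁴
Effective length L_e = K·L = 1 × 216 = 216.0 in
P_cr = π²EI / L_e² = π² × 28300×10³ × 364.1 / 216.0² = 2.180×10^6 lb
Factor of safety n = P_cr / P = 2179.5 / 1170 = 1.86

n ≈ 1.86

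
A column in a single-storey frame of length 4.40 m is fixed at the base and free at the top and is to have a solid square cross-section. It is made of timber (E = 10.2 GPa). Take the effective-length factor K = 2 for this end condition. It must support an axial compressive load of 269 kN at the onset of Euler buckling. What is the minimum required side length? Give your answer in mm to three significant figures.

L_e = K·L = 2 × 4.40 = 8.800 m
Required I = P_cr·L_e²/(π²E) = 2.690×10^5 × 8.800² / (π² × 1.02×10^10) = 2.069×10^-4 m⁴
I_req = 2.069×10^8 mm⁴
Solid square: I = a⁴/12  ⇒  a = (12I)^(1/4) = (12×2.069×10^8)^(1/4) = 223 mm

a ≈ 223 mm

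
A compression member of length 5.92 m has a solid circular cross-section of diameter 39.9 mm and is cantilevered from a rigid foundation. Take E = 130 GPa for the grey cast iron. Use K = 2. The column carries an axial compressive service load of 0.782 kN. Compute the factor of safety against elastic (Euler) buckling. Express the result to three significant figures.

n ≈ 1.46

I = πd⁴/64 = π×39.9⁴/64 = 1.244×10^5 mm⁴
I = 1.244×10^5 mm⁴ = 1.244×10^-7 m⁴
Effective length L_e = K·L = 2 × 5.92 = 11.84 m
P_cr = π²EI / L_e² = π² × 130×10⁹ × 1.244×10^-7 / 11.84² = 1.139×10^3 N
Factor of safety n = P_cr / P = 1.1387 / 0.782 = 1.46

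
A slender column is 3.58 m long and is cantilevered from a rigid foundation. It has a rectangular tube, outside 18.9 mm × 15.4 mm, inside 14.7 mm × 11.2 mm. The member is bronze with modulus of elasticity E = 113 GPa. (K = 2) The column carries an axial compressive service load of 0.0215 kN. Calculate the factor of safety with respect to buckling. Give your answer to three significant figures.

Weak-axis I_min = (h_o·b_o³ − h_i·b_i³)/12 with b_o = 15.4, b_i = 11.20 mm (shorter outer/inner sides).
I_min = (18.9×15.4³ − 14.70×11.20³)/12 = 4.031×10^3 mm⁴
I = 4.031×10^3 mm⁴ = 4.031×10^-9 m⁴
Effective length L_e = K·L = 2 × 3.58 = 7.160 m
P_cr = π²EI / L_e² = π² × 113×10⁹ × 4.031×10^-9 / 7.160² = 87.70 N
Factor of safety n = P_cr / P = 0.087699 / 0.0215 = 4.08

n ≈ 4.08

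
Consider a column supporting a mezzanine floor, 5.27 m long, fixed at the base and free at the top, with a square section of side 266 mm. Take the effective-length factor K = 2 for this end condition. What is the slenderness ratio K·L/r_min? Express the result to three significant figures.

I = a⁴/12 = 266⁴/12 = 4.172×10^8 mm⁴
A = 7.076×10^4 mm²;  r_min = √(I/A) = √(4.172×10^8/7.076×10^4) = 76.79 mm
L_e = K·L = 2 × 5.27 m = 10.54 m = 10540 mm
λ = L_e / r_min = 10540 / 76.79 = 137

λ ≈ 137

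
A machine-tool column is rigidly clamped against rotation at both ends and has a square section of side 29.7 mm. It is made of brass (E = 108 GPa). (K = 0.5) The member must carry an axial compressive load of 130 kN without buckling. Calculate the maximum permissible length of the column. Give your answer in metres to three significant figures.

L_max ≈ 1.46 m

I = a⁴/12 = 29.7⁴/12 = 6.484×10^4 mm⁴
I = 6.484×10^-8 m⁴
At the buckling limit P_cr = P = 1.300×10^5 N
From P_cr = π²EI/(K·L)²:  L = (1/K)·√(π²EI/P_cr) = (1/0.5)·√(π²×1.08×10^11×6.484×10^-8/1.300×10^5)
L = 1.46 m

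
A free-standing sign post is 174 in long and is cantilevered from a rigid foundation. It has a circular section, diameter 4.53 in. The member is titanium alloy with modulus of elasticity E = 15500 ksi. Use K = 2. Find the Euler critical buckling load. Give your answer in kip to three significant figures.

I = πd⁴/64 = π×4.53⁴/64 = 20.67 in⁴
Effective length L_e = K·L = 2 × 174 = 348.0 in
P_cr = π²EI / L_e² = π² × 15500×10³ × 20.67 / 348.0² = 2.611×10^4 lb

P_cr ≈ 26.1 kip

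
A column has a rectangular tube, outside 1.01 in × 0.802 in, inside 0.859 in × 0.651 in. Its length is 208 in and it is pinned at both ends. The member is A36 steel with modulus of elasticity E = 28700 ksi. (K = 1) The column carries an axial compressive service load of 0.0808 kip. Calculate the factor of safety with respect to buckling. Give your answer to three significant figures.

Weak-axis I_min = (h_o·b_o³ − h_i·b_i³)/12 with b_o = 0.802, b_i = 0.6510 in (shorter outer/inner sides).
I_min = (1.01×0.802³ − 0.8590×0.6510³)/12 = 2.367×10^-2 in⁴
Effective length L_e = K·L = 1 × 208 = 208.0 in
P_cr = π²EI / L_e² = π² × 28700×10³ × 2.367×10^-2 / 208.0² = 155.0 lb
Factor of safety n = P_cr / P = 0.15496 / 0.0808 = 1.92

n ≈ 1.92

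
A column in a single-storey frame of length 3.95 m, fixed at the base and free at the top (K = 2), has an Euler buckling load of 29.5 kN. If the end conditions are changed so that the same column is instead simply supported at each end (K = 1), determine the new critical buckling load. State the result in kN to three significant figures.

P_cr ∝ 1/K², so P_cr,new = P_cr,old × (K_old/K_new)² = 29.5 × (2/1)²
= 29.5 × 4.000 = 118 kN

P_cr ≈ 118 kN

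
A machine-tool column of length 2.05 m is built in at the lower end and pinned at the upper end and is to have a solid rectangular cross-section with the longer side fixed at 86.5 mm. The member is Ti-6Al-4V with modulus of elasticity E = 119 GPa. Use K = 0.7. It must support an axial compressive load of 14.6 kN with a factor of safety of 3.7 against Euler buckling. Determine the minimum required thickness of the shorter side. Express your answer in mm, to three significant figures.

Required P_cr = n·P = 3.7 × 14.6 = 54.02 kN
L_e = K·L = 0.7 × 2.05 = 1.435 m
Required I = P_cr·L_e²/(π²E) = 5.402×10^4 × 1.435² / (π² × 1.19×10^11) = 9.471×10^-8 m⁴
I_req = 9.471×10^4 mm⁴
Rectangle, weak axis: I_min = h·b³/12 with h = 86.5 mm fixed  ⇒  b = (12I/h)^(1/3) = 23.6 mm

b ≈ 23.6 mm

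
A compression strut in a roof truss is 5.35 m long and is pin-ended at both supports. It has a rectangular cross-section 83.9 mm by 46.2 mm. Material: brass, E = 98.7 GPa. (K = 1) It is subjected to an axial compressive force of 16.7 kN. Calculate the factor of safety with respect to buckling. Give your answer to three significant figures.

n ≈ 1.41

Buckling occurs about the weak axis: I_min = h·b³/12 with b = 46.2 mm (the shorter side).
I_min = 83.9×46.2³/12 = 6.895×10^5 mm⁴
I = 6.895×10^5 mm⁴ = 6.895×10^-7 m⁴
Effective length L_e = K·L = 1 × 5.35 = 5.350 m
P_cr = π²EI / L_e² = π² × 98.7×10⁹ × 6.895×10^-7 / 5.350² = 2.346×10^4 N
Factor of safety n = P_cr / P = 23.465 / 16.7 = 1.41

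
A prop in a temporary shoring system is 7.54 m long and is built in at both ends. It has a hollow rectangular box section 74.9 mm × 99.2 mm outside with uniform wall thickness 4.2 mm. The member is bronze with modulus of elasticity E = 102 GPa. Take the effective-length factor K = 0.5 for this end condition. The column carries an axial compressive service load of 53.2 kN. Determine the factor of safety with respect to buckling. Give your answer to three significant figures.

Inner dimensions: h_i = 99.2 − 2×4.2 = 90.80 mm, b_i = 74.9 − 2×4.2 = 66.50 mm
Weak-axis I_min = (h_o·b_o³ − h_i·b_i³)/12 with b_o = 74.9, b_i = 66.50 mm (shorter outer/inner sides).
I_min = (99.2×74.9³ − 90.80×66.50³)/12 = 1.248×10^6 mm⁴
I = 1.248×10^6 mm⁴ = 1.248×10^-6 m⁴
Effective length L_e = K·L = 0.5 × 7.54 = 3.770 m
P_cr = π²EI / L_e² = π² × 102×10⁹ × 1.248×10^-6 / 3.770² = 8.842×10^4 N
Factor of safety n = P_cr / P = 88.422 / 53.2 = 1.66

n ≈ 1.66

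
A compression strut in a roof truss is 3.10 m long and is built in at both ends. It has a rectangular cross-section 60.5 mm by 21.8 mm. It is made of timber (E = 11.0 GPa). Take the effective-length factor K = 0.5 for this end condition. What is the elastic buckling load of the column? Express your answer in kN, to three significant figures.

Buckling occurs about the weak axis: I_min = h·b³/12 with b = 21.8 mm (the shorter side).
I_min = 60.5×21.8³/12 = 5.223×10^4 mm⁴
I = 5.223×10^4 mm⁴ = 5.223×10^-8 m⁴
Effective length L_e = K·L = 0.5 × 3.10 = 1.550 m
P_cr = π²EI / L_e² = π² × 11.0×10⁹ × 5.223×10^-8 / 1.550² = 2.360×10^3 N

P_cr ≈ 2.36 kN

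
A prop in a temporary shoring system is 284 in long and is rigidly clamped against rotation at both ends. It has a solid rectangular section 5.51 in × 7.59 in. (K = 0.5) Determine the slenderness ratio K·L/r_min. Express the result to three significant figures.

Buckling occurs about the weak axis: I_min = h·b³/12 with b = 5.51 in (the shorter side).
I_min = 7.59×5.51³/12 = 105.8 in⁴
A = 41.82 in²;  r_min = √(I/A) = √(105.8/41.82) = 1.591 in
L_e = K·L = 0.5 × 284 = 142.0 in
λ = L_e / r_min = 142.00 / 1.591 = 89.3

λ ≈ 89.3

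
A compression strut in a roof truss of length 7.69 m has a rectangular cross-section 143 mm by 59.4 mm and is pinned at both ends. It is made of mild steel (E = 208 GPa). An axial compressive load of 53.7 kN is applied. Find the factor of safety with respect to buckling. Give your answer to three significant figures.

n ≈ 1.61

Buckling occurs about the weak axis: I_min = h·b³/12 with b = 59.4 mm (the shorter side).
I_min = 143×59.4³/12 = 2.498×10^6 mm⁴
I = 2.498×10^6 mm⁴ = 2.498×10^-6 m⁴
Effective length L_e = K·L = 1 × 7.69 = 7.690 m
P_cr = π²EI / L_e² = π² × 208×10⁹ × 2.498×10^-6 / 7.690² = 8.670×10^4 N
Factor of safety n = P_cr / P = 86.701 / 53.7 = 1.61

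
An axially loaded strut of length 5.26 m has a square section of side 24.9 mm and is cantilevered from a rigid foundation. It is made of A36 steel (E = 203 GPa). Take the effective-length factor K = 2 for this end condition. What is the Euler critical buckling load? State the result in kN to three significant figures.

I = a⁴/12 = 24.9⁴/12 = 3.203×10^4 mm⁴
I = 3.203×10^4 mm⁴ = 3.203×10^-8 m⁴
Effective length L_e = K·L = 2 × 5.26 = 10.52 m
P_cr = π²EI / L_e² = π² × 203×10⁹ × 3.203×10^-8 / 10.52² = 579.9 N

P_cr ≈ 0.580 kN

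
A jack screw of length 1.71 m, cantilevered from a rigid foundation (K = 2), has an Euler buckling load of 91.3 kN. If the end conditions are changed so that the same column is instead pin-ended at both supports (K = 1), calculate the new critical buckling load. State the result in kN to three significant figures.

P_cr ∝ 1/K², so P_cr,new = P_cr,old × (K_old/K_new)² = 91.3 × (2/1)²
= 91.3 × 4.000 = 365 kN

P_cr ≈ 365 kN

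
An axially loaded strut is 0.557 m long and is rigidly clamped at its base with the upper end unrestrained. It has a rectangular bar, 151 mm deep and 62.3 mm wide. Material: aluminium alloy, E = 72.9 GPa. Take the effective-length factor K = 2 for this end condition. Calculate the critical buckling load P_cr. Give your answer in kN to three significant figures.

Buckling occurs about the weak axis: I_min = h·b³/12 with b = 62.3 mm (the shorter side).
I_min = 151×62.3³/12 = 3.043×10^6 mm⁴
I = 3.043×10^6 mm⁴ = 3.043×10^-6 m⁴
Effective length L_e = K·L = 2 × 0.557 = 1.114 m
P_cr = π²EI / L_e² = π² × 72.9×10⁹ × 3.043×10^-6 / 1.114² = 1.764×10^6 N

P_cr ≈ 1760 kN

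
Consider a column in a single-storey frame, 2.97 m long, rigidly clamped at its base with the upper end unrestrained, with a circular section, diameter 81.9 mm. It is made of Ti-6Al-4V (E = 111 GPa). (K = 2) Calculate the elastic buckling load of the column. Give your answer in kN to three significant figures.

I = πd⁴/64 = π×81.9⁴/64 = 2.209×10^6 mm⁴
I = 2.209×10^6 mm⁴ = 2.209×10^-6 m⁴
Effective length L_e = K·L = 2 × 2.97 = 5.940 m
P_cr = π²EI / L_e² = π² × 111×10⁹ × 2.209×10^-6 / 5.940² = 6.857×10^4 N

P_cr ≈ 68.6 kN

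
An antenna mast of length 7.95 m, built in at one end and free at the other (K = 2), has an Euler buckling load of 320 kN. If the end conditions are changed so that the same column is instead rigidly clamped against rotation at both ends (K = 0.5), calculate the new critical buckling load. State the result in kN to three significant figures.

P_cr ∝ 1/K², so P_cr,new = P_cr,old × (K_old/K_new)² = 320 × (2/0.5)²
= 320 × 16.00 = 5120 kN

P_cr ≈ 5120 kN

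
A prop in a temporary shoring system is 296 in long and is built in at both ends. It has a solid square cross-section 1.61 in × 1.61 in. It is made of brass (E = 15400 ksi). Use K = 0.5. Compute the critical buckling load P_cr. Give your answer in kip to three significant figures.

P_cr ≈ 3.89 kip

I = a⁴/12 = 1.61⁴/12 = 0.5599 in⁴
Effective length L_e = K·L = 0.5 × 296 = 148.0 in
P_cr = π²EI / L_e² = π² × 15400×10³ × 0.5599 / 148.0² = 3.885×10^3 lb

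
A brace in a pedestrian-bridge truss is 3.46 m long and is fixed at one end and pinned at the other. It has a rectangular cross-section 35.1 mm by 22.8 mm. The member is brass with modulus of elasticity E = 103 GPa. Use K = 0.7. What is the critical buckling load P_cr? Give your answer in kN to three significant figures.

P_cr ≈ 6.01 kN

Buckling occurs about the weak axis: I_min = h·b³/12 with b = 22.8 mm (the shorter side).
I_min = 35.1×22.8³/12 = 3.467×10^4 mm⁴
I = 3.467×10^4 mm⁴ = 3.467×10^-8 m⁴
Effective length L_e = K·L = 0.7 × 3.46 = 2.422 m
P_cr = π²EI / L_e² = π² × 103×10⁹ × 3.467×10^-8 / 2.422² = 6.008×10^3 N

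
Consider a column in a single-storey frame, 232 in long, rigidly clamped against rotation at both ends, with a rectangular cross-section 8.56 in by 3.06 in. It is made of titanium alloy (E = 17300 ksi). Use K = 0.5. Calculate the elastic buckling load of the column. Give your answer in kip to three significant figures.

Buckling occurs about the weak axis: I_min = h·b³/12 with b = 3.06 in (the shorter side).
I_min = 8.56×3.06³/12 = 20.44 in⁴
Effective length L_e = K·L = 0.5 × 232 = 116.0 in
P_cr = π²EI / L_e² = π² × 17300×10³ × 20.44 / 116.0² = 2.594×10^5 lb

P_cr ≈ 259 kip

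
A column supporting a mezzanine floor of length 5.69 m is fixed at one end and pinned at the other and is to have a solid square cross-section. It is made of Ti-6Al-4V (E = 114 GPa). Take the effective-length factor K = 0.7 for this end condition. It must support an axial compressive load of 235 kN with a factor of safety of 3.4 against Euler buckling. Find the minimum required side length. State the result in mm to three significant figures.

a ≈ 108 mm

Required P_cr = n·P = 3.4 × 235 = 799.0 kN
L_e = K·L = 0.7 × 5.69 = 3.983 m
Required I = P_cr·L_e²/(π²E) = 7.990×10^5 × 3.983² / (π² × 1.14×10^11) = 1.127×10^-5 m⁴
I_req = 1.127×10^7 mm⁴
Solid square: I = a⁴/12  ⇒  a = (12I)^(1/4) = (12×1.127×10^7)^(1/4) = 108 mm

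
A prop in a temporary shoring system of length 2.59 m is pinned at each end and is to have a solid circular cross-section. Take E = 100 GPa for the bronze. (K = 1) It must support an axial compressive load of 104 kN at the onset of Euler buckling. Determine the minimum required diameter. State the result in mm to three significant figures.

L_e = K·L = 1 × 2.59 = 2.590 m
Required I = P_cr·L_e²/(π²E) = 1.040×10^5 × 2.590² / (π² × 1.00×10^11) = 7.069×10^-7 m⁴
I_req = 7.069×10^5 mm⁴
Solid circle: I = πd⁴/64  ⇒  d = (64I/π)^(1/4) = (64×7.069×10^5/π)^(1/4) = 61.6 mm

d ≈ 61.6 mm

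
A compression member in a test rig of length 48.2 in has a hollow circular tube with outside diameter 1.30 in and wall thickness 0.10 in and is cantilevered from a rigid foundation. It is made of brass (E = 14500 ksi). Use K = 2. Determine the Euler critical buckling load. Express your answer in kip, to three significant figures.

P_cr ≈ 1.05 kip

Inner diameter d_i = 1.30 − 2×0.10 = 1.100 in
I = π(d_o⁴ − d_i⁴)/64 = π(1.30⁴ − 1.100⁴)/64 = 6.833×10^-2 in⁴
Effective length L_e = K·L = 2 × 48.2 = 96.40 in
P_cr = π²EI / L_e² = π² × 14500×10³ × 6.833×10^-2 / 96.40² = 1.052×10^3 lb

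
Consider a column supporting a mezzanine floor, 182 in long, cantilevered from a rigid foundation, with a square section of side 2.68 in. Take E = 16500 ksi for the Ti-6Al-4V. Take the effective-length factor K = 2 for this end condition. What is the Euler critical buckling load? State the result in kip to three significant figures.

I = a⁴/12 = 2.68⁴/12 = 4.299 in⁴
Effective length L_e = K·L = 2 × 182 = 364.0 in
P_cr = π²EI / L_e² = π² × 16500×10³ × 4.299 / 364.0² = 5.284×10^3 lb

P_cr ≈ 5.28 kip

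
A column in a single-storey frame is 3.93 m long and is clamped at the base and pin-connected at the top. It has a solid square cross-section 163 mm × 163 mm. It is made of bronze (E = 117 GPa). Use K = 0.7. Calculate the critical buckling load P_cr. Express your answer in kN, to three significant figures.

I = a⁴/12 = 163⁴/12 = 5.883×10^7 mm⁴
I = 5.883×10^7 mm⁴ = 5.883×10^-5 m⁴
Effective length L_e = K·L = 0.7 × 3.93 = 2.751 m
P_cr = π²EI / L_e² = π² × 117×10⁹ × 5.883×10^-5 / 2.751² = 8.976×10^6 N

P_cr ≈ 8980 kN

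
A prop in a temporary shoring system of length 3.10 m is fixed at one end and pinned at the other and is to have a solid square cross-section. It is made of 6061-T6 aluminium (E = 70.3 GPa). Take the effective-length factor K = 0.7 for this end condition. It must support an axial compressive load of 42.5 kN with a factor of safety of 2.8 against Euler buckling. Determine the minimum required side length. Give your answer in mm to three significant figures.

a ≈ 55.8 mm

Required P_cr = n·P = 2.8 × 42.5 = 119.0 kN
L_e = K·L = 0.7 × 3.10 = 2.170 m
Required I = P_cr·L_e²/(π²E) = 1.190×10^5 × 2.170² / (π² × 7.03×10^10) = 8.076×10^-7 m⁴
I_req = 8.076×10^5 mm⁴
Solid square: I = a⁴/12  ⇒  a = (12I)^(1/4) = (12×8.076×10^5)^(1/4) = 55.8 mm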